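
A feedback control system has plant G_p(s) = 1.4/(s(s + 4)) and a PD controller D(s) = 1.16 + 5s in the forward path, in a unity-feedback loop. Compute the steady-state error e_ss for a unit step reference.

The open loop D(s)G_p(s) has a pole at the origin (type 1), so the static position error constant is infinite and e_ss = 1/(1+∞) = 0.

0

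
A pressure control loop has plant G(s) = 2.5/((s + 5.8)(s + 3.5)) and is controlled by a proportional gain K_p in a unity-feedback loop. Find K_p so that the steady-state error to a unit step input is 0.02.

For a type-0 loop with proportional control, e_ss = 1/(1 + K_p·G(0)).
G(0) = 0.1232. Require 1/(1 + K_p·0.1232) = 0.02, so 1 + 0.1232·K_p = 50.
K_p = (50 − 1)/0.1232 = 398.

K_p = 398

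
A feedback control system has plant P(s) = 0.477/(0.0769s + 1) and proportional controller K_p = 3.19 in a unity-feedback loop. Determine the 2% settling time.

T_s ≈ 0.122 s

Closed loop: T(s) = K_p·P/(1+K_p·P) = 1.522/(0.0769s + 1 + 1.522), with pole at s = −(1 + 1.522)/0.0769 = −32.79.
τ = 1/32.79 = 0.0305 s, so 2% settling time ≈ 4τ = 0.122 s.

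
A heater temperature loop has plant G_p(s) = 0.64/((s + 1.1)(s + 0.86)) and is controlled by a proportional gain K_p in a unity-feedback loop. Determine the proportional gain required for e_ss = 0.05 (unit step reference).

K_p = 28.1

The loop is type 0, so e_ss(step) = 1/(1 + K_pos) with K_pos = K_p·G_p(0).
G_p(0) = 0.6765. Require 1/(1 + K_p·0.6765) = 0.05, so 1 + 0.6765·K_p = 20.
K_p = (20 − 1)/0.6765 = 28.1.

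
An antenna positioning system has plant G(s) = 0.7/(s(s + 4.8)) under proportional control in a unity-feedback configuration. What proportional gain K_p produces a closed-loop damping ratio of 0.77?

K_p = 13.9

Closed-loop characteristic equation: s² + 4.8s + K_p·0.7 = 0.
So ω_n = √(0.7K_p) and 2ζω_n = 4.8, giving ζ = 4.8/(2√(0.7K_p)).
Setting ζ = 0.77: √(0.7K_p) = 4.8/(2·0.77) = 3.117, so K_p = 9.715/0.7 = 13.9.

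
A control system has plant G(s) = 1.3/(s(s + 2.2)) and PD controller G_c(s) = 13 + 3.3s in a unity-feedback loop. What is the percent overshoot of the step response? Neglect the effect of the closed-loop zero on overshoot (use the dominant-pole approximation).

1.76%

Forward path: (13 + 3.3s)·1.3/(s(s+2.2)). The closed-loop characteristic equation is s² + (2.2 + 1.3·3.3)s + 1.3·13 = 0.
That is s² + 6.49s + 16.9 = 0, so ω_n = 4.111 rad/s and ζ = 6.49/(2·4.111) = 0.7894.
%OS = 100·exp(−πζ/√(1−ζ²)) = 1.76%.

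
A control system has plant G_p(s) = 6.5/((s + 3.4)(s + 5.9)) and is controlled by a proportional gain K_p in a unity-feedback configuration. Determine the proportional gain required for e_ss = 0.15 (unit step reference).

K_p = 17.5

For a type-0 loop with proportional control, e_ss = 1/(1 + K_p·G_p(0)).
G_p(0) = 0.324. Require 1/(1 + K_p·0.324) = 0.15, so 1 + 0.324·K_p = 6.667.
K_p = (6.667 − 1)/0.324 = 17.5.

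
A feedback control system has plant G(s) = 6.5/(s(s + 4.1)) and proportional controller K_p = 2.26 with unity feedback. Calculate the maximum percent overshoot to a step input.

13.7%

From 1 + K_pG(s) = 0: s² + 4.1s + 14.69 = 0 ⇒ ω_n = 3.833, ζ = 0.5349.
%OS = 100·exp(−πζ/√(1−ζ²)) = 100·exp(−π·0.5349/√0.7139) = 13.7%.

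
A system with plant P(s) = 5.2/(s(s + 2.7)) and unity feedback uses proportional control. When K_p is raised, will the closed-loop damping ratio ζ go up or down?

ζ = 2.7/(2√(5.2K_p)); increasing K_p raises the denominator, so ζ falls.

decrease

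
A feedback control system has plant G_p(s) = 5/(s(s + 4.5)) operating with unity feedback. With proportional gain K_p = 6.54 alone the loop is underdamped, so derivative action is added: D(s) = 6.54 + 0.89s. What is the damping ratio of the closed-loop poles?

ζ = 0.783

Forward path: (6.54 + 0.89s)·5/(s(s+4.5)). The closed-loop characteristic equation is s² + (4.5 + 5·0.89)s + 5·6.54 = 0.
That is s² + 8.95s + 32.7 = 0, so ω_n = 5.718 rad/s and ζ = 8.95/(2·5.718) = 0.7826.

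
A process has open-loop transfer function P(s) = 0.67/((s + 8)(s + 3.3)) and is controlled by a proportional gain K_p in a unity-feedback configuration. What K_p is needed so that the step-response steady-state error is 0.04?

K_p = 946

The loop is type 0, so e_ss(step) = 1/(1 + K_pos) with K_pos = K_p·P(0).
P(0) = 0.02538. Require 1/(1 + K_p·0.02538) = 0.04, so 1 + 0.02538·K_p = 25.
K_p = (25 − 1)/0.02538 = 946.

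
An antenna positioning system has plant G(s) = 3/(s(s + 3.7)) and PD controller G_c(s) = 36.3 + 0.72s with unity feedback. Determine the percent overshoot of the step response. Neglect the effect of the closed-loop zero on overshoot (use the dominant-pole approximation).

Forward path: (36.3 + 0.72s)·3/(s(s+3.7)). The closed-loop characteristic equation is s² + (3.7 + 3·0.72)s + 3·36.3 = 0.
That is s² + 5.86s + 108.9 = 0, so ω_n = 10.44 rad/s and ζ = 5.86/(2·10.44) = 0.2808.
%OS = 100·exp(−πζ/√(1−ζ²)) = 39.9%.

39.9%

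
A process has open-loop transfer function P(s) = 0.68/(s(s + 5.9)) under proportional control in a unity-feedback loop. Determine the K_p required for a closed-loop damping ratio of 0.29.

Closed-loop characteristic equation: s² + 5.9s + K_p·0.68 = 0.
So ω_n = √(0.68K_p) and 2ζω_n = 5.9, giving ζ = 5.9/(2√(0.68K_p)).
Setting ζ = 0.29: √(0.68K_p) = 5.9/(2·0.29) = 10.17, so K_p = 103.5/0.68 = 152.

K_p = 152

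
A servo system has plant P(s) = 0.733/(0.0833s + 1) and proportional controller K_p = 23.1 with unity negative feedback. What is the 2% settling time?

Closed loop: T(s) = K_p·P/(1+K_p·P) = 16.93/(0.0833s + 1 + 16.93), with pole at s = −(1 + 16.93)/0.0833 = −215.3.
τ = 1/215.3 = 0.004645 s, so 2% settling time ≈ 4τ = 0.0186 s.

T_s ≈ 0.0186 s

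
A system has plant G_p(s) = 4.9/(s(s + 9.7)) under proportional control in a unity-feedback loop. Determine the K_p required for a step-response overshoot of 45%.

From %OS = 100·exp(−πζ/√(1−ζ²)) = 45%, ζ = −ln(0.45)/√(π²+ln²(0.45)) = 0.2463.
Characteristic equation s² + 9.7s + 4.9K_p = 0 gives ζ = 9.7/(2√(4.9K_p)).
Setting ζ = 0.2463: √(4.9K_p) = 9.7/(2·0.2463) = 19.69, so K_p = 387.6/4.9 = 79.1.

K_p = 79.1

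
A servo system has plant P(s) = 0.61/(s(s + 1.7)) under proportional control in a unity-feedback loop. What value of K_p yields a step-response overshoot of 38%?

From %OS = 100·exp(−πζ/√(1−ζ²)) = 38%, ζ = −ln(0.38)/√(π²+ln²(0.38)) = 0.2943.
Characteristic equation s² + 1.7s + 0.61K_p = 0 gives ζ = 1.7/(2√(0.61K_p)).
Setting ζ = 0.2943: √(0.61K_p) = 1.7/(2·0.2943) = 2.888, so K_p = 8.339/0.61 = 13.7.

K_p = 13.7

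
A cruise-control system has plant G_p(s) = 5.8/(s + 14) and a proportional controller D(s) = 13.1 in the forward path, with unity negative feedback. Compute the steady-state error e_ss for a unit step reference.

The loop is type 0. Static position error constant K_pos = D(0)·G_p(0) = 13.1·0.4143 = 5.427.
Steady-state error to a unit step: e_ss = 1/(1+K_pos) = 1/6.427 = 0.156.

0.156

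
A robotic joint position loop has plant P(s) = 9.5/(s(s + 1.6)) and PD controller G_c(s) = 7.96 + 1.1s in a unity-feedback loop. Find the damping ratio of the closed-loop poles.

ζ = 0.693

Forward path: (7.96 + 1.1s)·9.5/(s(s+1.6)). The closed-loop characteristic equation is s² + (1.6 + 9.5·1.1)s + 9.5·7.96 = 0.
That is s² + 12.05s + 75.62 = 0, so ω_n = 8.696 rad/s and ζ = 12.05/(2·8.696) = 0.6928.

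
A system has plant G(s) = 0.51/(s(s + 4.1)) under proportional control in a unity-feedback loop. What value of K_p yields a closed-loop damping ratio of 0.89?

K_p = 10.4

Closed-loop characteristic equation: s² + 4.1s + K_p·0.51 = 0.
So ω_n = √(0.51K_p) and 2ζω_n = 4.1, giving ζ = 4.1/(2√(0.51K_p)).
Setting ζ = 0.89: √(0.51K_p) = 4.1/(2·0.89) = 2.303, so K_p = 5.306/0.51 = 10.4.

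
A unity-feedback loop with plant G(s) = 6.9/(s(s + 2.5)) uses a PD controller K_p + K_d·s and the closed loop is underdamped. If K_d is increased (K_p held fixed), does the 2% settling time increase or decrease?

Characteristic equation s² + (2.5 + 6.9K_d)s + 6.9K_p = 0: raising K_d increases ζω_n = (2.5+6.9K_d)/2 while the loop stays underdamped, so T_s ≈ 4/(ζω_n) decreases.

decrease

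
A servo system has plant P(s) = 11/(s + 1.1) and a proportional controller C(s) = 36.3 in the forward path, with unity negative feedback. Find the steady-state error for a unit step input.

The loop is type 0. Static position error constant K_pos = C(0)·P(0) = 36.3·10 = 363.
Steady-state error to a unit step: e_ss = 1/(1+K_pos) = 1/364 = 0.00275.

0.00275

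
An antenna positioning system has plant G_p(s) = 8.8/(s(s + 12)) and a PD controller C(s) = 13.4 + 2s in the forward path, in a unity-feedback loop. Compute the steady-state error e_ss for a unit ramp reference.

0.102

The loop has one pole at the origin (type 1). Velocity error constant K_v = lim_{s→0} s·C(s)G_p(s) = 13.4·8.8/12 = 9.827.
Steady-state error to a unit ramp: e_ss = 1/K_v = 0.102.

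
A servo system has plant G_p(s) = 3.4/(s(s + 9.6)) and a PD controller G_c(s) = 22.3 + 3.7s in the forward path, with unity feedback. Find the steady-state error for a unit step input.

0

The open loop G_c(s)G_p(s) has a pole at the origin (type 1), so the static position error constant is infinite and e_ss = 1/(1+∞) = 0.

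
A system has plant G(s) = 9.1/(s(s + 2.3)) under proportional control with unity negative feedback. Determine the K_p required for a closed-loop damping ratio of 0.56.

K_p = 0.463

Closed-loop characteristic equation: s² + 2.3s + K_p·9.1 = 0.
So ω_n = √(9.1K_p) and 2ζω_n = 2.3, giving ζ = 2.3/(2√(9.1K_p)).
Setting ζ = 0.56: √(9.1K_p) = 2.3/(2·0.56) = 2.054, so K_p = 4.217/9.1 = 0.463.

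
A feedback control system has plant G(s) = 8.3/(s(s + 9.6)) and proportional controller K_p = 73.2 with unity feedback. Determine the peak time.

T_p = 0.13 s

From 1 + K_pG(s) = 0: s² + 9.6s + 607.6 = 0 ⇒ ω_n = 24.65, ζ = 0.1947.
Damped frequency ω_d = ω_n√(1−ζ²) = 24.18 rad/s, so peak time T_p = π/ω_d = 0.13 s.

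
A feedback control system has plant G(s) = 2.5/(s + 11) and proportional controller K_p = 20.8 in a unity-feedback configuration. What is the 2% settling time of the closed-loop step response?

T_s ≈ 0.0635 s

Closed-loop transfer function: T(s) = K_p·G(s)/(1 + K_p·G(s)) = 52/(s + 11 + 52) = 52/(s + 63).
Time constant τ = 1/63 = 0.01587 s, so the 2% settling time is about 4τ = 0.0635 s.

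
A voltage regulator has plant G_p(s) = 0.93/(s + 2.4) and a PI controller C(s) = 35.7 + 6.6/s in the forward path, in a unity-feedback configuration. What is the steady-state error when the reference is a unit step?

The open loop C(s)G_p(s) has a pole at the origin (type 1), so the static position error constant is infinite and e_ss = 1/(1+∞) = 0.

0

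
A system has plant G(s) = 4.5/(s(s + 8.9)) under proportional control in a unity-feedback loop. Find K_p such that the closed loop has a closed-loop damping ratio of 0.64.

Closed-loop characteristic equation: s² + 8.9s + K_p·4.5 = 0.
So ω_n = √(4.5K_p) and 2ζω_n = 8.9, giving ζ = 8.9/(2√(4.5K_p)).
Setting ζ = 0.64: √(4.5K_p) = 8.9/(2·0.64) = 6.953, so K_p = 48.35/4.5 = 10.7.

K_p = 10.7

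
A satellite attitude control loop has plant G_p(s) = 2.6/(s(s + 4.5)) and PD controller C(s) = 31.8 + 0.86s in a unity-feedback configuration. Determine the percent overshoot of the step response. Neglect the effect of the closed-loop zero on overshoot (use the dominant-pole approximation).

28.6%

Forward path: (31.8 + 0.86s)·2.6/(s(s+4.5)). The closed-loop characteristic equation is s² + (4.5 + 2.6·0.86)s + 2.6·31.8 = 0.
That is s² + 6.736s + 82.68 = 0, so ω_n = 9.093 rad/s and ζ = 6.736/(2·9.093) = 0.3704.
%OS = 100·exp(−πζ/√(1−ζ²)) = 28.6%.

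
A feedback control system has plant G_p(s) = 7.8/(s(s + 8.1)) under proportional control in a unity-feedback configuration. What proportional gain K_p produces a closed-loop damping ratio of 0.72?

K_p = 4.06

Closed-loop characteristic equation: s² + 8.1s + K_p·7.8 = 0.
So ω_n = √(7.8K_p) and 2ζω_n = 8.1, giving ζ = 8.1/(2√(7.8K_p)).
Setting ζ = 0.72: √(7.8K_p) = 8.1/(2·0.72) = 5.625, so K_p = 31.64/7.8 = 4.06.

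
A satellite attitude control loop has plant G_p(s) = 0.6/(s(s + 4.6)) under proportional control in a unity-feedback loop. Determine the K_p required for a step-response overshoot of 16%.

From %OS = 100·exp(−πζ/√(1−ζ²)) = 16%, ζ = −ln(0.16)/√(π²+ln²(0.16)) = 0.5039.
Characteristic equation s² + 4.6s + 0.6K_p = 0 gives ζ = 4.6/(2√(0.6K_p)).
Setting ζ = 0.5039: √(0.6K_p) = 4.6/(2·0.5039) = 4.565, so K_p = 20.84/0.6 = 34.7.

K_p = 34.7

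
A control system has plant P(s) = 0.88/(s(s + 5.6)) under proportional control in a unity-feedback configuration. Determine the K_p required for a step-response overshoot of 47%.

K_p = 163

From %OS = 100·exp(−πζ/√(1−ζ²)) = 47%, ζ = −ln(0.47)/√(π²+ln²(0.47)) = 0.2337.
Characteristic equation s² + 5.6s + 0.88K_p = 0 gives ζ = 5.6/(2√(0.88K_p)).
Setting ζ = 0.2337: √(0.88K_p) = 5.6/(2·0.2337) = 11.98, so K_p = 143.6/0.88 = 163.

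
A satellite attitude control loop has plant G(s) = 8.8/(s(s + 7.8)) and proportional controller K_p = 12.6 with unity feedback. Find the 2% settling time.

Closed-loop characteristic equation: s² + 7.8s + 110.9 = 0, so ω_n = 10.53 rad/s and ζ = 7.8/(2·10.53) = 0.3704.
2% settling time T_s ≈ 4/(ζω_n) = 4/3.9 = 1.03 s.

T_s ≈ 1.03 s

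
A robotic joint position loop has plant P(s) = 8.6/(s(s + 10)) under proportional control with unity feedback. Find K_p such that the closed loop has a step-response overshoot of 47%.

From %OS = 100·exp(−πζ/√(1−ζ²)) = 47%, ζ = −ln(0.47)/√(π²+ln²(0.47)) = 0.2337.
Characteristic equation s² + 10s + 8.6K_p = 0 gives ζ = 10/(2√(8.6K_p)).
Setting ζ = 0.2337: √(8.6K_p) = 10/(2·0.2337) = 21.4, so K_p = 457.8/8.6 = 53.2.

K_p = 53.2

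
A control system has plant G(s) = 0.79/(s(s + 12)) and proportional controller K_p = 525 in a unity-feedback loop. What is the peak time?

T_p = 0.161 s

The closed-loop denominator s² + 12s + 414.8 gives ω_n = √414.8 = 20.37 and ζ = 12/(2ω_n) = 0.2946.
Damped frequency ω_d = ω_n√(1−ζ²) = 19.46 rad/s, so peak time T_p = π/ω_d = 0.161 s.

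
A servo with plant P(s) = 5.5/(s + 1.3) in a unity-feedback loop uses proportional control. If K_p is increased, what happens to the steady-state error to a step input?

decrease

e_ss = 1/(1 + K_p·P(0)); a larger K_p raises the denominator, so e_ss decreases.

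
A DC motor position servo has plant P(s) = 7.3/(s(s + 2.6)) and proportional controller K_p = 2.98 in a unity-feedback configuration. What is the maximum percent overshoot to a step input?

From 1 + K_pP(s) = 0: s² + 2.6s + 21.75 = 0 ⇒ ω_n = 4.664, ζ = 0.2787.
%OS = 100·exp(−πζ/√(1−ζ²)) = 100·exp(−π·0.2787/√0.9223) = 40.2%.

40.2%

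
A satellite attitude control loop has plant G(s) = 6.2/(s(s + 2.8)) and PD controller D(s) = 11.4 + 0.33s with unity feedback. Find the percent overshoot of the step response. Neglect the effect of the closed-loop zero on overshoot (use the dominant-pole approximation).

38.8%

Forward path: (11.4 + 0.33s)·6.2/(s(s+2.8)). The closed-loop characteristic equation is s² + (2.8 + 6.2·0.33)s + 6.2·11.4 = 0.
That is s² + 4.846s + 70.68 = 0, so ω_n = 8.407 rad/s and ζ = 4.846/(2·8.407) = 0.2882.
%OS = 100·exp(−πζ/√(1−ζ²)) = 38.8%.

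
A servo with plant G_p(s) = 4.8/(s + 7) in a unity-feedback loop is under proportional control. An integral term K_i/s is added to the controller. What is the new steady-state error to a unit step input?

The integrator makes K_pos = lim_{s→0} C(s)G(s) infinite, so e_ss = 1/(1+K_pos) = 0.

0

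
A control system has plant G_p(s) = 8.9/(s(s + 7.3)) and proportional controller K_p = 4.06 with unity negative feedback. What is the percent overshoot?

9.06%

Closed-loop characteristic equation: s² + 7.3s + 36.13 = 0, so ω_n = 6.011 rad/s and ζ = 7.3/(2·6.011) = 0.6072.
%OS = 100·exp(−πζ/√(1−ζ²)) = 100·exp(−π·0.6072/√0.6313) = 9.06%.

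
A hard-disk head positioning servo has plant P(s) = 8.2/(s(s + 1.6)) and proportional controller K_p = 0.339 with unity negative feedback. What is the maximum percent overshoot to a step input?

The closed-loop denominator s² + 1.6s + 2.78 gives ω_n = √2.78 = 1.667 and ζ = 1.6/(2ω_n) = 0.4798.
%OS = 100·exp(−πζ/√(1−ζ²)) = 100·exp(−π·0.4798/√0.7698) = 17.9%.

17.9%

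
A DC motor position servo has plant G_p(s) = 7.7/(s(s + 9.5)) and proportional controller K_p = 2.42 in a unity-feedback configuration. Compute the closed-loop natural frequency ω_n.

ω_n = 4.32 rad/s

With unity feedback the closed-loop characteristic equation is s² + 9.5s + 2.42·7.7 = s² + 9.5s + 18.63 = 0.
Matching s² + 2ζω_n s + ω_n²: ω_n = √18.63 = 4.317 rad/s and 2ζω_n = 9.5, so ζ = 9.5/(2·4.317) = 1.1.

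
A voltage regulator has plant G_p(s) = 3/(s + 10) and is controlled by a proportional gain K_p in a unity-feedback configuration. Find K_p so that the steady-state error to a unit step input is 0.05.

For a type-0 loop with proportional control, e_ss = 1/(1 + K_p·G_p(0)).
G_p(0) = 0.3. Require 1/(1 + K_p·0.3) = 0.05, so 1 + 0.3·K_p = 20.
K_p = (20 − 1)/0.3 = 63.3.

K_p = 63.3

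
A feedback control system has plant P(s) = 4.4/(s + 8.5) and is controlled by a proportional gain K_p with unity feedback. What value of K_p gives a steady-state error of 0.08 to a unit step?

K_p = 22.2

The loop is type 0, so e_ss(step) = 1/(1 + K_pos) with K_pos = K_p·P(0).
P(0) = 0.5176. Require 1/(1 + K_p·0.5176) = 0.08, so 1 + 0.5176·K_p = 12.5.
K_p = (12.5 − 1)/0.5176 = 22.2.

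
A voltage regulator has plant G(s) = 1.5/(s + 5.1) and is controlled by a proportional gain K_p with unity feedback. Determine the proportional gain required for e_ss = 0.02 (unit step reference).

For a type-0 loop with proportional control, e_ss = 1/(1 + K_p·G(0)).
G(0) = 0.2941. Require 1/(1 + K_p·0.2941) = 0.02, so 1 + 0.2941·K_p = 50.
K_p = (50 − 1)/0.2941 = 167.

K_p = 167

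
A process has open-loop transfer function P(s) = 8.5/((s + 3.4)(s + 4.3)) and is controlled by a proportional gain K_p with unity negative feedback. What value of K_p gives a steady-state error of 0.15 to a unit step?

The loop is type 0, so e_ss(step) = 1/(1 + K_pos) with K_pos = K_p·P(0).
P(0) = 0.5814. Require 1/(1 + K_p·0.5814) = 0.15, so 1 + 0.5814·K_p = 6.667.
K_p = (6.667 − 1)/0.5814 = 9.75.

K_p = 9.75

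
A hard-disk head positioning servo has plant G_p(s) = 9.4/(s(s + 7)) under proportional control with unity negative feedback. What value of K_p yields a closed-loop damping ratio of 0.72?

Closed-loop characteristic equation: s² + 7s + K_p·9.4 = 0.
So ω_n = √(9.4K_p) and 2ζω_n = 7, giving ζ = 7/(2√(9.4K_p)).
Setting ζ = 0.72: √(9.4K_p) = 7/(2·0.72) = 4.861, so K_p = 23.63/9.4 = 2.51.

K_p = 2.51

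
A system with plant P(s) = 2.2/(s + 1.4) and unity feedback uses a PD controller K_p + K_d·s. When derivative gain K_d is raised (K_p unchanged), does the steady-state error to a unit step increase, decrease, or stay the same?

unchanged

K_d affects only the transient (the s-coefficient); the DC loop gain, and hence e_ss, depends only on K_p.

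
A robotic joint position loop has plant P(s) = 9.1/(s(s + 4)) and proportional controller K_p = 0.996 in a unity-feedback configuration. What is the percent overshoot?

The closed-loop denominator s² + 4s + 9.064 gives ω_n = √9.064 = 3.011 and ζ = 4/(2ω_n) = 0.6643.
%OS = 100·exp(−πζ/√(1−ζ²)) = 100·exp(−π·0.6643/√0.5587) = 6.13%.

6.13%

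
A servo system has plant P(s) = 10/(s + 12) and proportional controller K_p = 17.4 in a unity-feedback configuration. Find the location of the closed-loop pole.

Closed-loop transfer function: T(s) = K_p·P(s)/(1 + K_p·P(s)) = 174/(s + 12 + 174) = 174/(s + 186).
The closed-loop pole is at s = −186.

s = -186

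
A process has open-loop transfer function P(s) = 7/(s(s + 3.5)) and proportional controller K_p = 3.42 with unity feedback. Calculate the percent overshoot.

From 1 + K_pP(s) = 0: s² + 3.5s + 23.94 = 0 ⇒ ω_n = 4.893, ζ = 0.3577.
%OS = 100·exp(−πζ/√(1−ζ²)) = 100·exp(−π·0.3577/√0.8721) = 30%.

30%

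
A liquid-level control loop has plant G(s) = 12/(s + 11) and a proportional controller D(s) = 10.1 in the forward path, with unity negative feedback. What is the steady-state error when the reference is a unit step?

The loop is type 0. Static position error constant K_pos = D(0)·G(0) = 10.1·1.091 = 11.02.
Steady-state error to a unit step: e_ss = 1/(1+K_pos) = 1/12.02 = 0.0832.

0.0832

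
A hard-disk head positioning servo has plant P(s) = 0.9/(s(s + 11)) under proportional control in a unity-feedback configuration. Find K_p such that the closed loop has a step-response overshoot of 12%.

K_p = 107

From %OS = 100·exp(−πζ/√(1−ζ²)) = 12%, ζ = −ln(0.12)/√(π²+ln²(0.12)) = 0.5594.
Characteristic equation s² + 11s + 0.9K_p = 0 gives ζ = 11/(2√(0.9K_p)).
Setting ζ = 0.5594: √(0.9K_p) = 11/(2·0.5594) = 9.832, so K_p = 96.66/0.9 = 107.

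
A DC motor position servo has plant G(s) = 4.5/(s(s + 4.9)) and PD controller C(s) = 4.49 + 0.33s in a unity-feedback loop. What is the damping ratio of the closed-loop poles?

Forward path: (4.49 + 0.33s)·4.5/(s(s+4.9)). The closed-loop characteristic equation is s² + (4.9 + 4.5·0.33)s + 4.5·4.49 = 0.
That is s² + 6.385s + 20.21 = 0, so ω_n = 4.495 rad/s and ζ = 6.385/(2·4.495) = 0.7102.

ζ = 0.71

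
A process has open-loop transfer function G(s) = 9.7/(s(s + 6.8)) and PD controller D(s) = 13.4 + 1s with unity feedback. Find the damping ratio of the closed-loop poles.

ζ = 0.724

Forward path: (13.4 + 1s)·9.7/(s(s+6.8)). The closed-loop characteristic equation is s² + (6.8 + 9.7·1)s + 9.7·13.4 = 0.
That is s² + 16.5s + 130 = 0, so ω_n = 11.4 rad/s and ζ = 16.5/(2·11.4) = 0.7236.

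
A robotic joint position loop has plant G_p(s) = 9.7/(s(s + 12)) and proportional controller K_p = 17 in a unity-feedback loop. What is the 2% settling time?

T_s ≈ 0.667 s

Closed-loop characteristic equation: s² + 12s + 164.9 = 0, so ω_n = 12.84 rad/s and ζ = 12/(2·12.84) = 0.4672.
2% settling time T_s ≈ 4/(ζω_n) = 4/6 = 0.667 s.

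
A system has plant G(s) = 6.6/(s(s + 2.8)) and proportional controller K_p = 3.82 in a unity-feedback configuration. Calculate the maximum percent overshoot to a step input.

40.2%

Closed-loop characteristic equation: s² + 2.8s + 25.21 = 0, so ω_n = 5.021 rad/s and ζ = 2.8/(2·5.021) = 0.2788.
%OS = 100·exp(−πζ/√(1−ζ²)) = 100·exp(−π·0.2788/√0.9223) = 40.2%.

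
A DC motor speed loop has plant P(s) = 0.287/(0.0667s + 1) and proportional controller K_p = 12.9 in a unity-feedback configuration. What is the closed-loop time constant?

Closed loop: T(s) = K_p·P/(1+K_p·P) = 3.702/(0.0667s + 1 + 3.702), with pole at s = −(1 + 3.702)/0.0667 = −70.5.
Closed-loop time constant τ = 1/70.5 = 0.0142 s.

τ = 0.0142 s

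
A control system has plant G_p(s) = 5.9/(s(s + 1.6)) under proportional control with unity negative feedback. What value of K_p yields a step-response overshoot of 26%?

K_p = 0.698

From %OS = 100·exp(−πζ/√(1−ζ²)) = 26%, ζ = −ln(0.26)/√(π²+ln²(0.26)) = 0.3941.
Characteristic equation s² + 1.6s + 5.9K_p = 0 gives ζ = 1.6/(2√(5.9K_p)).
Setting ζ = 0.3941: √(5.9K_p) = 1.6/(2·0.3941) = 2.03, so K_p = 4.121/5.9 = 0.698.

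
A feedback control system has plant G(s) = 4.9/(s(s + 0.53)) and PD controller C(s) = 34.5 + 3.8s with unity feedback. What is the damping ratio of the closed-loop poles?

Forward path: (34.5 + 3.8s)·4.9/(s(s+0.53)). The closed-loop characteristic equation is s² + (0.53 + 4.9·3.8)s + 4.9·34.5 = 0.
That is s² + 19.15s + 169.1 = 0, so ω_n = 13 rad/s and ζ = 19.15/(2·13) = 0.7364.

ζ = 0.736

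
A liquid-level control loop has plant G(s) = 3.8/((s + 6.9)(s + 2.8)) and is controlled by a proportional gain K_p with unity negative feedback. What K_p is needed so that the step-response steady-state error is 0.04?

Steady-state error for a unit step on this type-0 loop is 1/(1 + K_p·G(0)).
G(0) = 0.1967. Require 1/(1 + K_p·0.1967) = 0.04, so 1 + 0.1967·K_p = 25.
K_p = (25 − 1)/0.1967 = 122.

K_p = 122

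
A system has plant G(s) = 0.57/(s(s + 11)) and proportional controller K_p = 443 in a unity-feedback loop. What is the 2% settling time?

From 1 + K_pG(s) = 0: s² + 11s + 252.5 = 0 ⇒ ω_n = 15.89, ζ = 0.3461.
2% settling time T_s ≈ 4/(ζω_n) = 4/5.5 = 0.727 s.

T_s ≈ 0.727 s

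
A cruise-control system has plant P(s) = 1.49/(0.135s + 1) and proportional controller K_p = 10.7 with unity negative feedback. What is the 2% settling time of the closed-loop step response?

T_s ≈ 0.0319 s

Closed loop: T(s) = K_p·P/(1+K_p·P) = 15.94/(0.135s + 1 + 15.94), with pole at s = −(1 + 15.94)/0.135 = −125.5.
τ = 1/125.5 = 0.007968 s, so 2% settling time ≈ 4τ = 0.0319 s.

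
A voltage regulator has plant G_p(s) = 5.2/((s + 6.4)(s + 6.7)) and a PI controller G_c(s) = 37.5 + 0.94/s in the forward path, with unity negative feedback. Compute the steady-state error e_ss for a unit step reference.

The open loop G_c(s)G_p(s) has a pole at the origin (type 1), so the static position error constant is infinite and e_ss = 1/(1+∞) = 0.

0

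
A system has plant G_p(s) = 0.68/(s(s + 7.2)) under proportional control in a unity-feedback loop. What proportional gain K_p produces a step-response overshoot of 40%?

From %OS = 100·exp(−πζ/√(1−ζ²)) = 40%, ζ = −ln(0.4)/√(π²+ln²(0.4)) = 0.28.
Characteristic equation s² + 7.2s + 0.68K_p = 0 gives ζ = 7.2/(2√(0.68K_p)).
Setting ζ = 0.28: √(0.68K_p) = 7.2/(2·0.28) = 12.86, so K_p = 165.3/0.68 = 243.

K_p = 243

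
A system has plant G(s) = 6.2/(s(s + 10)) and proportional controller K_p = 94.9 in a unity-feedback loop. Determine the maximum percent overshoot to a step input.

Closed-loop characteristic equation: s² + 10s + 588.4 = 0, so ω_n = 24.26 rad/s and ζ = 10/(2·24.26) = 0.2061.
%OS = 100·exp(−πζ/√(1−ζ²)) = 100·exp(−π·0.2061/√0.9575) = 51.6%.

51.6%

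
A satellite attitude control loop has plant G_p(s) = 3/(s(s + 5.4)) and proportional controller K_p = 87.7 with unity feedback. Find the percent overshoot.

58.8%

The closed-loop denominator s² + 5.4s + 263.1 gives ω_n = √263.1 = 16.22 and ζ = 5.4/(2ω_n) = 0.1665.
%OS = 100·exp(−πζ/√(1−ζ²)) = 100·exp(−π·0.1665/√0.9723) = 58.8%.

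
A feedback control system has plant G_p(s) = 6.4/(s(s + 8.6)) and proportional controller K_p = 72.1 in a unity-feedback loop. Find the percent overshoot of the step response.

Closed-loop characteristic equation: s² + 8.6s + 461.4 = 0, so ω_n = 21.48 rad/s and ζ = 8.6/(2·21.48) = 0.2002.
%OS = 100·exp(−πζ/√(1−ζ²)) = 100·exp(−π·0.2002/√0.9599) = 52.6%.

52.6%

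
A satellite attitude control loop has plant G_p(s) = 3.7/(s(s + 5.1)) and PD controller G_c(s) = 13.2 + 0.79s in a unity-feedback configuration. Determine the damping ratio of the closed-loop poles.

Forward path: (13.2 + 0.79s)·3.7/(s(s+5.1)). The closed-loop characteristic equation is s² + (5.1 + 3.7·0.79)s + 3.7·13.2 = 0.
That is s² + 8.023s + 48.84 = 0, so ω_n = 6.989 rad/s and ζ = 8.023/(2·6.989) = 0.574.

ζ = 0.574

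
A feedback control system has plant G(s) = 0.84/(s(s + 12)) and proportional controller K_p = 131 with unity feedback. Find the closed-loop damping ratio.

With unity feedback the closed-loop characteristic equation is s² + 12s + 131·0.84 = s² + 12s + 110 = 0.
So ω_n² = 110 ⇒ ω_n = 10.49 rad/s, and ζ = 12/(2ω_n) = 0.572.

ζ = 0.572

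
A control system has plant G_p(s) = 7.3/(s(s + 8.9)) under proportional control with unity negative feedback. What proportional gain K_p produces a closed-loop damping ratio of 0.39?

Closed-loop characteristic equation: s² + 8.9s + K_p·7.3 = 0.
So ω_n = √(7.3K_p) and 2ζω_n = 8.9, giving ζ = 8.9/(2√(7.3K_p)).
Setting ζ = 0.39: √(7.3K_p) = 8.9/(2·0.39) = 11.41, so K_p = 130.2/7.3 = 17.8.

K_p = 17.8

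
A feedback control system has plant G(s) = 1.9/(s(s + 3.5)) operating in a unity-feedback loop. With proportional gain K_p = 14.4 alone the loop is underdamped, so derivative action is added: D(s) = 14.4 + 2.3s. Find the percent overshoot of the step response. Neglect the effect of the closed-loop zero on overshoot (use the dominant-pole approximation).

Forward path: (14.4 + 2.3s)·1.9/(s(s+3.5)). The closed-loop characteristic equation is s² + (3.5 + 1.9·2.3)s + 1.9·14.4 = 0.
That is s² + 7.87s + 27.36 = 0, so ω_n = 5.231 rad/s and ζ = 7.87/(2·5.231) = 0.7523.
%OS = 100·exp(−πζ/√(1−ζ²)) = 2.77%.

2.77%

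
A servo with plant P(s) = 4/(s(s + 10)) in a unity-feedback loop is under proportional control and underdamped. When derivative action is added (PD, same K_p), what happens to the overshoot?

With PD the characteristic equation becomes s² + (a + K·K_d)s + K·K_p = 0; the damping term grows, ζ rises, overshoot falls.

decrease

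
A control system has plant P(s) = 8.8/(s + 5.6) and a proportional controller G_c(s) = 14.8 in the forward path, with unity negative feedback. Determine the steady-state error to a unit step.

The loop is type 0. Static position error constant K_pos = G_c(0)·P(0) = 14.8·1.571 = 23.26.
Steady-state error to a unit step: e_ss = 1/(1+K_pos) = 1/24.26 = 0.0412.

0.0412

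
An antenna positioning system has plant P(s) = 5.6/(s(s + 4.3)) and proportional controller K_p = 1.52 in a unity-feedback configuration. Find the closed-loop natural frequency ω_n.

ω_n = 2.92 rad/s

With unity feedback the closed-loop characteristic equation is s² + 4.3s + 1.52·5.6 = s² + 4.3s + 8.512 = 0.
So ω_n² = 8.512 ⇒ ω_n = 2.918 rad/s, and ζ = 4.3/(2ω_n) = 0.737.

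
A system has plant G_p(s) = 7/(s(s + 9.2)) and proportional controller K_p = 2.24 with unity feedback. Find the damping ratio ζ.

With unity feedback the closed-loop characteristic equation is s² + 9.2s + 2.24·7 = s² + 9.2s + 15.68 = 0.
Matching s² + 2ζω_n s + ω_n²: ω_n = √15.68 = 3.96 rad/s and 2ζω_n = 9.2, so ζ = 9.2/(2·3.96) = 1.16.

ζ = 1.16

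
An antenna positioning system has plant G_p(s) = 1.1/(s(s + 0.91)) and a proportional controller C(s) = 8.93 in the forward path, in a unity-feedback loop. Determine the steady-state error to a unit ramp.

The loop has one pole at the origin (type 1). Velocity error constant K_v = lim_{s→0} s·C(s)G_p(s) = 8.93·1.1/0.91 = 10.79.
Steady-state error to a unit ramp: e_ss = 1/K_v = 0.0926.

0.0926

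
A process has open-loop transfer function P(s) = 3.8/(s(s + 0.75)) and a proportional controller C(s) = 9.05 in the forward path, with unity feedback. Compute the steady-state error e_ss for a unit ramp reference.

The loop has one pole at the origin (type 1). Velocity error constant K_v = lim_{s→0} s·C(s)P(s) = 9.05·3.8/0.75 = 45.85.
Steady-state error to a unit ramp: e_ss = 1/K_v = 0.0218.

0.0218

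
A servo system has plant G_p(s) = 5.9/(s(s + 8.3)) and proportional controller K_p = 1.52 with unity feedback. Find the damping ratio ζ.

ζ = 1.39

With unity feedback the closed-loop characteristic equation is s² + 8.3s + 1.52·5.9 = s² + 8.3s + 8.968 = 0.
Matching s² + 2ζω_n s + ω_n²: ω_n = √8.968 = 2.995 rad/s and 2ζω_n = 8.3, so ζ = 8.3/(2·2.995) = 1.39.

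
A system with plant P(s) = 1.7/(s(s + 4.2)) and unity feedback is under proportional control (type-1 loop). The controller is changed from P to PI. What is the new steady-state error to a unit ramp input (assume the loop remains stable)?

The integrator raises the loop to type 2, so K_v → ∞ and e_ss to a ramp is zero.

0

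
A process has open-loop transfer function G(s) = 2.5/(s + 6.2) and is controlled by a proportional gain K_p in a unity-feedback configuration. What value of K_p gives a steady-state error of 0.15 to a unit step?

For a type-0 loop with proportional control, e_ss = 1/(1 + K_p·G(0)).
G(0) = 0.4032. Require 1/(1 + K_p·0.4032) = 0.15, so 1 + 0.4032·K_p = 6.667.
K_p = (6.667 − 1)/0.4032 = 14.1.

K_p = 14.1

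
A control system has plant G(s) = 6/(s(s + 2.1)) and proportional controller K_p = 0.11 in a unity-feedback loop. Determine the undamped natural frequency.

The closed-loop denominator is s(s+2.1) + 0.11·6 = s² + 2.1s + 0.66.
Matching s² + 2ζω_n s + ω_n²: ω_n = √0.66 = 0.8124 rad/s and 2ζω_n = 2.1, so ζ = 2.1/(2·0.8124) = 1.29.

ω_n = 0.812 rad/s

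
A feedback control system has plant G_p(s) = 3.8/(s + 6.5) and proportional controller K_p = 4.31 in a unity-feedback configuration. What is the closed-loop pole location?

Closed-loop transfer function: T(s) = K_p·G_p(s)/(1 + K_p·G_p(s)) = 16.38/(s + 6.5 + 16.38) = 16.38/(s + 22.88).
The closed-loop pole is at s = −22.88.

s = -22.88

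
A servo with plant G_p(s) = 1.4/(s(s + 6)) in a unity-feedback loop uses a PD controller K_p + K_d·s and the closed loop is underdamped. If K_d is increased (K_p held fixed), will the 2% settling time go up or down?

decrease

Characteristic equation s² + (6 + 1.4K_d)s + 1.4K_p = 0: raising K_d increases ζω_n = (6+1.4K_d)/2 while the loop stays underdamped, so T_s ≈ 4/(ζω_n) decreases.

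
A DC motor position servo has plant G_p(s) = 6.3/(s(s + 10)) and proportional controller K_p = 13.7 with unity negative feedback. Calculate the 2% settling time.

T_s ≈ 0.8 s

The closed-loop denominator s² + 10s + 86.31 gives ω_n = √86.31 = 9.29 and ζ = 10/(2ω_n) = 0.5382.
2% settling time T_s ≈ 4/(ζω_n) = 4/5 = 0.8 s.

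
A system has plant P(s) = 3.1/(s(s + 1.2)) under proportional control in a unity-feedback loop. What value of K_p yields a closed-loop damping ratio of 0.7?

K_p = 0.237

Closed-loop characteristic equation: s² + 1.2s + K_p·3.1 = 0.
So ω_n = √(3.1K_p) and 2ζω_n = 1.2, giving ζ = 1.2/(2√(3.1K_p)).
Setting ζ = 0.7: √(3.1K_p) = 1.2/(2·0.7) = 0.8571, so K_p = 0.7347/3.1 = 0.237.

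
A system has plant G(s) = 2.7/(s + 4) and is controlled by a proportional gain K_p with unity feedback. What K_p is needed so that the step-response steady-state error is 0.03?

Steady-state error for a unit step on this type-0 loop is 1/(1 + K_p·G(0)).
G(0) = 0.675. Require 1/(1 + K_p·0.675) = 0.03, so 1 + 0.675·K_p = 33.33.
K_p = (33.33 − 1)/0.675 = 47.9.

K_p = 47.9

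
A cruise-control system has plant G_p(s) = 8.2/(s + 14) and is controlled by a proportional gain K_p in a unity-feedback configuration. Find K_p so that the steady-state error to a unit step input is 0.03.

K_p = 55.2

The loop is type 0, so e_ss(step) = 1/(1 + K_pos) with K_pos = K_p·G_p(0).
G_p(0) = 0.5857. Require 1/(1 + K_p·0.5857) = 0.03, so 1 + 0.5857·K_p = 33.33.
K_p = (33.33 − 1)/0.5857 = 55.2.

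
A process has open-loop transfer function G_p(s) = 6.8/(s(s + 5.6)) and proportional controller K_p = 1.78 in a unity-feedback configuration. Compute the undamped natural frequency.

1 + K_p·G_p(s) = 0 gives s² + 5.6s + 12.1 = 0.
Matching s² + 2ζω_n s + ω_n²: ω_n = √12.1 = 3.479 rad/s and 2ζω_n = 5.6, so ζ = 5.6/(2·3.479) = 0.805.

ω_n = 3.48 rad/s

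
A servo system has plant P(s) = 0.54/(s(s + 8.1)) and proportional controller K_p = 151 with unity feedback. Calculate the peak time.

The closed-loop denominator s² + 8.1s + 81.54 gives ω_n = √81.54 = 9.03 and ζ = 8.1/(2ω_n) = 0.4485.
Damped frequency ω_d = ω_n√(1−ζ²) = 8.071 rad/s, so peak time T_p = π/ω_d = 0.389 s.

T_p = 0.389 s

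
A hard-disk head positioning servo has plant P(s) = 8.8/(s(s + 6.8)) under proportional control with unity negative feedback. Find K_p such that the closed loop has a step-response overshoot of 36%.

K_p = 13.7

From %OS = 100·exp(−πζ/√(1−ζ²)) = 36%, ζ = −ln(0.36)/√(π²+ln²(0.36)) = 0.3093.
Characteristic equation s² + 6.8s + 8.8K_p = 0 gives ζ = 6.8/(2√(8.8K_p)).
Setting ζ = 0.3093: √(8.8K_p) = 6.8/(2·0.3093) = 10.99, so K_p = 120.9/8.8 = 13.7.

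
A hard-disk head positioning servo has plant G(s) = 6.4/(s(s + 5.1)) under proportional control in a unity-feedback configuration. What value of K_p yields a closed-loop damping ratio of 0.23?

K_p = 19.2

Closed-loop characteristic equation: s² + 5.1s + K_p·6.4 = 0.
So ω_n = √(6.4K_p) and 2ζω_n = 5.1, giving ζ = 5.1/(2√(6.4K_p)).
Setting ζ = 0.23: √(6.4K_p) = 5.1/(2·0.23) = 11.09, so K_p = 122.9/6.4 = 19.2.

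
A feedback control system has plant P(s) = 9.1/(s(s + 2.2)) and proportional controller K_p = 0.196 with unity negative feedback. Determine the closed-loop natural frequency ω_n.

ω_n = 1.34 rad/s

With unity feedback the closed-loop characteristic equation is s² + 2.2s + 0.196·9.1 = s² + 2.2s + 1.784 = 0.
Matching s² + 2ζω_n s + ω_n²: ω_n = √1.784 = 1.336 rad/s and 2ζω_n = 2.2, so ζ = 2.2/(2·1.336) = 0.824.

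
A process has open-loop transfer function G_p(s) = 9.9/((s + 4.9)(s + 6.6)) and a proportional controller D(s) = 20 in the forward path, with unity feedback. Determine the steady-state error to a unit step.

0.14

The loop is type 0. Static position error constant K_pos = D(0)·G_p(0) = 20·0.3061 = 6.122.
Steady-state error to a unit step: e_ss = 1/(1+K_pos) = 1/7.122 = 0.14.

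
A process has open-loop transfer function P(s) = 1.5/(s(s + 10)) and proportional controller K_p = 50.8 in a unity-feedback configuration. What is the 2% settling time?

T_s ≈ 0.8 s

Closed-loop characteristic equation: s² + 10s + 76.2 = 0, so ω_n = 8.729 rad/s and ζ = 10/(2·8.729) = 0.5728.
2% settling time T_s ≈ 4/(ζω_n) = 4/5 = 0.8 s.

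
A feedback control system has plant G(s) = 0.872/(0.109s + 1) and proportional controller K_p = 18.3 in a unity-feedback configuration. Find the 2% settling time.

T_s ≈ 0.0257 s

Closed loop: T(s) = K_p·G/(1+K_p·G) = 15.96/(0.109s + 1 + 15.96), with pole at s = −(1 + 15.96)/0.109 = −155.6.
τ = 1/155.6 = 0.006428 s, so 2% settling time ≈ 4τ = 0.0257 s.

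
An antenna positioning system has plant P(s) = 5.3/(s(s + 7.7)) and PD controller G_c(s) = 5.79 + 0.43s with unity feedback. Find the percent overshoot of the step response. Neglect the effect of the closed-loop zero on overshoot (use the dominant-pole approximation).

Forward path: (5.79 + 0.43s)·5.3/(s(s+7.7)). The closed-loop characteristic equation is s² + (7.7 + 5.3·0.43)s + 5.3·5.79 = 0.
That is s² + 9.979s + 30.69 = 0, so ω_n = 5.54 rad/s and ζ = 9.979/(2·5.54) = 0.9007.
%OS = 100·exp(−πζ/√(1−ζ²)) = 0.148%.

0.148%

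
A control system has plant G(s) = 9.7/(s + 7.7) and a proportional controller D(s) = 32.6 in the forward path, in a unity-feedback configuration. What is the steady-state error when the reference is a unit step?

0.0238

The loop is type 0. Static position error constant K_pos = D(0)·G(0) = 32.6·1.26 = 41.07.
Steady-state error to a unit step: e_ss = 1/(1+K_pos) = 1/42.07 = 0.0238.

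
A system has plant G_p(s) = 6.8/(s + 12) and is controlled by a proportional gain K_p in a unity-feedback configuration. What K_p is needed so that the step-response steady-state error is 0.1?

The loop is type 0, so e_ss(step) = 1/(1 + K_pos) with K_pos = K_p·G_p(0).
G_p(0) = 0.5667. Require 1/(1 + K_p·0.5667) = 0.1, so 1 + 0.5667·K_p = 10.
K_p = (10 − 1)/0.5667 = 15.9.

K_p = 15.9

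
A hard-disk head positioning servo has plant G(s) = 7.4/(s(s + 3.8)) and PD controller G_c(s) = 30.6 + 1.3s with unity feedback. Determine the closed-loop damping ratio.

ζ = 0.446

Forward path: (30.6 + 1.3s)·7.4/(s(s+3.8)). The closed-loop characteristic equation is s² + (3.8 + 7.4·1.3)s + 7.4·30.6 = 0.
That is s² + 13.42s + 226.4 = 0, so ω_n = 15.05 rad/s and ζ = 13.42/(2·15.05) = 0.4459.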